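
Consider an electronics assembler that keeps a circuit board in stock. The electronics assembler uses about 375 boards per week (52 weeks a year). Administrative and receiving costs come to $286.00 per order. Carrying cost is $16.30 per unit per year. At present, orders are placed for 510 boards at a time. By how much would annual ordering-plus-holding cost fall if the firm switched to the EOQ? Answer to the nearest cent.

Annual demand D = 375 × 52 = 19,500.
EOQ = √(2DS/H) = √(2 × 19,500 × 286 / 16.3) ≈ 827.22.
Cost at Q* = (D/Q*)S + (Q*/2)H = √(2DSH) ≈ $13,483.70.
Cost at Q = 510: (19,500/510)×286 + (510/2)×16.3 = $10,935.29 + $4,156.50 = $15,091.79.
Excess = $15,091.79 − $13,483.70 = $1,608.09.

Extra cost ≈ $1,608.09 per year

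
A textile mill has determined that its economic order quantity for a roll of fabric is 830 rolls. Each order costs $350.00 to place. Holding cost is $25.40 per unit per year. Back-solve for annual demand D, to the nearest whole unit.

Invert the EOQ relation Q*² = 2DS/H.
From Q* = √(2DS/H): D = Q*²H / (2S) = 830² × 25.4 / (2 × 350) = 24997.229.

D ≈ 24,997 rolls per year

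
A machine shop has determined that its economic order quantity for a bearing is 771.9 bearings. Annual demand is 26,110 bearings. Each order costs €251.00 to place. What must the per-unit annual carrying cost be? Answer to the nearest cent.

H ≈ €22.00

Invert the EOQ relation Q*² = 2DS/H.
From Q* = √(2DS/H): H = 2DS / Q*² = 2 × 26,110 × 251 / 771.9² = 21.9983.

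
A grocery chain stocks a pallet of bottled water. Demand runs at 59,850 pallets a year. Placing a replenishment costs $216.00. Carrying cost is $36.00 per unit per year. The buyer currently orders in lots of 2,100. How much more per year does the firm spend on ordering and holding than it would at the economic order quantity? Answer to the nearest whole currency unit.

EOQ = √(2DS/H) = √(2 × 59,850 × 216 / 36) ≈ 847.47.
Cost at Q* = (D/Q*)S + (Q*/2)H = √(2DSH) ≈ $30,508.81.
Cost at Q = 2,100: (59,850/2,100)×216 + (2,100/2)×36 = $6,156.00 + $37,800.00 = $43,956.00.
Excess = $43,956.00 − $30,508.81 = $13,447.19.

Extra cost ≈ $13,447 per year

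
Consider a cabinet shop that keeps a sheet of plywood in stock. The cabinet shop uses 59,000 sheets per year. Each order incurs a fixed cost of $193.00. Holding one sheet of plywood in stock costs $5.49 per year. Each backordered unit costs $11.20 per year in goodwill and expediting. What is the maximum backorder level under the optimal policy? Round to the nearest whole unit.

S* ≈ 818 sheets

With planned backorders, Q* = √(2DS/H) · √((H+B)/B).
√(2DS/H) = √(2 × 59,000 × 193 / 5.49) = 2036.730.
√((H+B)/B) = √((5.49+11.2)/11.2) = 1.2207.
Q* ≈ 2486.295.
S* = Q* · H/(H+B) = 2486.295 × 5.49/16.69 ≈ 817.841.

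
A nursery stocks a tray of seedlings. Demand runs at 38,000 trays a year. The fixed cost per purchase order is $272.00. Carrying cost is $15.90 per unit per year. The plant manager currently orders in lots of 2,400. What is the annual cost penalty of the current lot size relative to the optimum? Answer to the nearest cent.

EOQ = √(2DS/H) = √(2 × 38,000 × 272 / 15.9) ≈ 1140.23.
Cost at Q* = (D/Q*)S + (Q*/2)H = √(2DSH) ≈ $18,129.67.
Cost at Q = 2,400: (38,000/2,400)×272 + (2,400/2)×15.9 = $4,306.67 + $19,080.00 = $23,386.67.
Excess = $23,386.67 − $18,129.67 = $5,257.00.

Extra cost ≈ $5,257.00 per year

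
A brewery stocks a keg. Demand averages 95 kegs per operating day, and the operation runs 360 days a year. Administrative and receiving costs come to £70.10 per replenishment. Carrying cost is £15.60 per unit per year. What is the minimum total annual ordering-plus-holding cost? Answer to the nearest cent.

TC* ≈ £8,648.67

Annual demand D = 95 × 360 = 34,200.
Q* = √(2DS/H) = √(2 × 34,200 × 70.1 / 15.6) ≈ 554.40.
At the optimum the two cost components are equal, so total cost = 2·(Q*/2)H = Q*·H.
Minimum total = √(2DSH) = √(2 × 34,200 × 70.1 × 15.6) ≈ 8648.671.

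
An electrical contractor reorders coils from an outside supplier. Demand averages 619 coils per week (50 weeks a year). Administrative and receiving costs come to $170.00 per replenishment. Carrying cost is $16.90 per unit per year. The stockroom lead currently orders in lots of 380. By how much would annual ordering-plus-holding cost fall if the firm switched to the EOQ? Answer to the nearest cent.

Annual demand D = 619 × 50 = 30,950.
EOQ = √(2DS/H) = √(2 × 30,950 × 170 / 16.9) ≈ 789.09.
Cost at Q* = (D/Q*)S + (Q*/2)H = √(2DSH) ≈ $13,335.62.
Cost at Q = 380: (30,950/380)×170 + (380/2)×16.9 = $13,846.05 + $3,211.00 = $17,057.05.
Excess = $17,057.05 − $13,335.62 = $3,721.43.

Extra cost ≈ $3,721.43 per year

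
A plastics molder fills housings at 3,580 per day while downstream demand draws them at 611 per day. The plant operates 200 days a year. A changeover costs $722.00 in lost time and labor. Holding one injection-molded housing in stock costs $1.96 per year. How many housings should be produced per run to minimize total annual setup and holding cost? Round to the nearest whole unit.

Q* ≈ 10,419 housings

Annual demand D = 611 × 200 = 122,200.
Production build-up factor (1 − d/p) = 1 − 611/3,580 = 0.8293.
Q* = √(2DS / (H(1 − d/p))) = √(2 × 122,200 × 722 / (1.96 × 0.8293)).
= √(176,456,800 / 1.6255) ≈ 10419.037.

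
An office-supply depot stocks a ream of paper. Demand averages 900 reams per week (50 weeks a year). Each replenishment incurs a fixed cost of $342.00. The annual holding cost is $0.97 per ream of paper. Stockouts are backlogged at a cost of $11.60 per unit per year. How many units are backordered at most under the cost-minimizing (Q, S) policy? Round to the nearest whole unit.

S* ≈ 453 reams

Annual demand D = 900 × 50 = 45,000.
With planned backorders, Q* = √(2DS/H) · √((H+B)/B).
√(2DS/H) = √(2 × 45,000 × 342 / 0.97) = 5633.113.
√((H+B)/B) = √((0.97+11.6)/11.6) = 1.0410.
Q* ≈ 5863.907.
S* = Q* · H/(H+B) = 5863.907 × 0.97/12.57 ≈ 452.505.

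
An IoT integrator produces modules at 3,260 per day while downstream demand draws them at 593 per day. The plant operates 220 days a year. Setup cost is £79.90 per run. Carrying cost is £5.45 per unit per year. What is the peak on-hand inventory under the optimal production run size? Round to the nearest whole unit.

Annual demand D = 593 × 220 = 130,460.
Production build-up factor (1 − d/p) = 1 − 593/3,260 = 0.8181.
Q* = √(2DS / (H(1 − d/p))) = √(2 × 130,460 × 79.9 / (5.45 × 0.8181)).
= √(20,847,508 / 4.4586) ≈ 2162.351.
Maximum inventory = Q*(1 − d/p) = 2162.351 × 0.8181 ≈ 1769.015.

I_max ≈ 1,769 modules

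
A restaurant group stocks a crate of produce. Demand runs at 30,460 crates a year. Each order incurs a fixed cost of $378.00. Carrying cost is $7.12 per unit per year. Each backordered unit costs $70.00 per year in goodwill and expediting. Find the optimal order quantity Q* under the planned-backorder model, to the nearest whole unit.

Q* ≈ 1,888 crates

With planned backorders, Q* = √(2DS/H) · √((H+B)/B).
√(2DS/H) = √(2 × 30,460 × 378 / 7.12) = 1798.398.
√((H+B)/B) = √((7.12+70)/70) = 1.0496.
Q* ≈ 1887.645.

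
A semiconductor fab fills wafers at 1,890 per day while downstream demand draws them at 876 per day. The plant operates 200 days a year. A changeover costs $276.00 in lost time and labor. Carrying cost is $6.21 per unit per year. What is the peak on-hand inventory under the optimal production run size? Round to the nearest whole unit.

I_max ≈ 2,891 wafers

Annual demand D = 876 × 200 = 175,200.
Production build-up factor (1 − d/p) = 1 − 876/1,890 = 0.5365.
Q* = √(2DS / (H(1 − d/p))) = √(2 × 175,200 × 276 / (6.21 × 0.5365)).
= √(96,710,400 / 3.3317) ≈ 5387.691.
Maximum inventory = Q*(1 − d/p) = 5387.691 × 0.5365 ≈ 2890.539.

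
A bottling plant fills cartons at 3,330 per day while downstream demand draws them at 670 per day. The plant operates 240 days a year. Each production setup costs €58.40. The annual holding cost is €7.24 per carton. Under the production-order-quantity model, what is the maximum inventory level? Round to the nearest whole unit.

Annual demand D = 670 × 240 = 160,800.
Production build-up factor (1 − d/p) = 1 − 670/3,330 = 0.7988.
Q* = √(2DS / (H(1 − d/p))) = √(2 × 160,800 × 58.4 / (7.24 × 0.7988)).
= √(18,781,440 / 5.7833) ≈ 1802.090.
Maximum inventory = Q*(1 − d/p) = 1802.090 × 0.7988 ≈ 1439.507.

I_max ≈ 1,440 cartons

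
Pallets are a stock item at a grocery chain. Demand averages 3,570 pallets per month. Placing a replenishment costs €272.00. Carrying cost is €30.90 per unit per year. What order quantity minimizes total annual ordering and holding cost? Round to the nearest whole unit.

Annual demand D = 3,570 × 12 = 42,840.
EOQ = √(2DS / H) = √(2 × 42,840 × 272 / 30.9).
= √(23,304,960 / 30.9) = √754,205.8252 ≈ 868.450.

Q* ≈ 868 pallets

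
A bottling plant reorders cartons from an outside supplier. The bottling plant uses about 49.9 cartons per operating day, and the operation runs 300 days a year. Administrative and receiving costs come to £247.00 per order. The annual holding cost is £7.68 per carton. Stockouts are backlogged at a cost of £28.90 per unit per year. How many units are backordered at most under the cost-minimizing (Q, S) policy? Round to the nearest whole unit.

S* ≈ 232 cartons

Annual demand D = 49.9 × 300 = 14,970.
With planned backorders, Q* = √(2DS/H) · √((H+B)/B).
√(2DS/H) = √(2 × 14,970 × 247 / 7.68) = 981.282.
√((H+B)/B) = √((7.68+28.9)/28.9) = 1.1251.
Q* ≈ 1103.994.
S* = Q* · H/(H+B) = 1103.994 × 7.68/36.58 ≈ 231.784.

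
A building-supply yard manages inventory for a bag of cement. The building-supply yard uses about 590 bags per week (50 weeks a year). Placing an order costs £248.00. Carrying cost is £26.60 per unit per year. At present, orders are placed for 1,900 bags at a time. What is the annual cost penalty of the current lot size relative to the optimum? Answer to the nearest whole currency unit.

Extra cost ≈ £9,392 per year

Annual demand D = 590 × 50 = 29,500.
EOQ = √(2DS/H) = √(2 × 29,500 × 248 / 26.6) ≈ 741.67.
Cost at Q* = (D/Q*)S + (Q*/2)H = √(2DSH) ≈ £19,728.44.
Cost at Q = 1,900: (29,500/1,900)×248 + (1,900/2)×26.6 = £3,850.53 + £25,270.00 = £29,120.53.
Excess = £29,120.53 − £19,728.44 = £9,392.09.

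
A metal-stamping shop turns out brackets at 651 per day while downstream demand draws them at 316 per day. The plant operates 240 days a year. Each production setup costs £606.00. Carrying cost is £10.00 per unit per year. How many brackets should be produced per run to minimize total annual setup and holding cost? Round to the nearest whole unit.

Annual demand D = 316 × 240 = 75,840.
Production build-up factor (1 − d/p) = 1 − 316/651 = 0.5146.
Q* = √(2DS / (H(1 − d/p))) = √(2 × 75,840 × 606 / (10 × 0.5146)).
= √(91,918,080 / 5.1459) ≈ 4226.380.

Q* ≈ 4,226 brackets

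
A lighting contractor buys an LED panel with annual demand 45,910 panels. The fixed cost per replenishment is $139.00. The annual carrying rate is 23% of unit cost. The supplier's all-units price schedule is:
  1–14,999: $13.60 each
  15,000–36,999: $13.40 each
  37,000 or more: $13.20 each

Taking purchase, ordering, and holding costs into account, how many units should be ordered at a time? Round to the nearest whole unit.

Holding cost per unit per year at price C is H = 0.23·C.
Evaluate total cost at each tier's feasible EOQ or, if the EOQ is below the tier, at the tier's minimum quantity.
EOQ at $13.60 = 2020.0 (feasible in tier 1): TC = 45,910×$13.60 + (45,910/2020.0)×139 + (2020.0/2)×0.23×$13.60 = $630,694.43.
EOQ at $13.40 = 2035.0 < 15000, so use break Q=15000: TC = 45,910×$13.40 + (45,910/15000.0)×139 + (15000.0/2)×0.23×$13.40 = $638,734.43.
EOQ at $13.20 = 2050.3 < 37000, so use break Q=37000: TC = 45,910×$13.20 + (45,910/37000.0)×139 + (37000.0/2)×0.23×$13.20 = $662,350.47.
Lowest total cost is $630,694.43 at Q = 2020.0.

Q* ≈ 2,020 panels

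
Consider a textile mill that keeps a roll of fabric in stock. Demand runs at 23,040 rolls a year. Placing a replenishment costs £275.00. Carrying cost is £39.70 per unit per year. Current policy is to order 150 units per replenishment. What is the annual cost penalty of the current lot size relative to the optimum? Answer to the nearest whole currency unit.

Extra cost ≈ £22,788 per year

EOQ = √(2DS/H) = √(2 × 23,040 × 275 / 39.7) ≈ 564.97.
Cost at Q* = (D/Q*)S + (Q*/2)H = √(2DSH) ≈ £22,429.41.
Cost at Q = 150: (23,040/150)×275 + (150/2)×39.7 = £42,240.00 + £2,977.50 = £45,217.50.
Excess = £45,217.50 − £22,429.41 = £22,788.09.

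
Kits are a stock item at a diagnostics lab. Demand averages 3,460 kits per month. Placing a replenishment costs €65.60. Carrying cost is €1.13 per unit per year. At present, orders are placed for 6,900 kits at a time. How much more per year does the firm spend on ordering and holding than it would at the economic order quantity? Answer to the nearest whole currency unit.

Annual demand D = 3,460 × 12 = 41,520.
EOQ = √(2DS/H) = √(2 × 41,520 × 65.6 / 1.13) ≈ 2195.62.
Cost at Q* = (D/Q*)S + (Q*/2)H = √(2DSH) ≈ €2,481.05.
Cost at Q = 6,900: (41,520/6,900)×65.6 + (6,900/2)×1.13 = €394.74 + €3,898.50 = €4,293.24.
Excess = €4,293.24 − €2,481.05 = €1,812.19.

Extra cost ≈ €1,812 per year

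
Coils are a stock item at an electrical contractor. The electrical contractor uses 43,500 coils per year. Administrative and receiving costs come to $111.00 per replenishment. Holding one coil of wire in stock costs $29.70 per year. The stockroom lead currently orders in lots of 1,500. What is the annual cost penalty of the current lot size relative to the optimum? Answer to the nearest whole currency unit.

Extra cost ≈ $8,558 per year

EOQ = √(2DS/H) = √(2 × 43,500 × 111 / 29.7) ≈ 570.22.
Cost at Q* = (D/Q*)S + (Q*/2)H = √(2DSH) ≈ $16,935.55.
Cost at Q = 1,500: (43,500/1,500)×111 + (1,500/2)×29.7 = $3,219.00 + $22,275.00 = $25,494.00.
Excess = $25,494.00 − $16,935.55 = $8,558.45.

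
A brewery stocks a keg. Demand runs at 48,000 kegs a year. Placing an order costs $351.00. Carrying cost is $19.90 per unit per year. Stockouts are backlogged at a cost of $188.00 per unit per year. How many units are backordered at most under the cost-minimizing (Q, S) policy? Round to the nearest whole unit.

S* ≈ 131 kegs

With planned backorders, Q* = √(2DS/H) · √((H+B)/B).
√(2DS/H) = √(2 × 48,000 × 351 / 19.9) = 1301.256.
√((H+B)/B) = √((19.9+188)/188) = 1.0516.
Q* ≈ 1368.393.
S* = Q* · H/(H+B) = 1368.393 × 19.9/207.9 ≈ 130.981.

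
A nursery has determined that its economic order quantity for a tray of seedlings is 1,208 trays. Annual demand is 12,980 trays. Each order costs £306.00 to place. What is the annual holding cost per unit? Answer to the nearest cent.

Invert the EOQ relation Q*² = 2DS/H.
From Q* = √(2DS/H): H = 2DS / Q*² = 2 × 12,980 × 306 / 1,208² = 5.4437.

H ≈ £5.44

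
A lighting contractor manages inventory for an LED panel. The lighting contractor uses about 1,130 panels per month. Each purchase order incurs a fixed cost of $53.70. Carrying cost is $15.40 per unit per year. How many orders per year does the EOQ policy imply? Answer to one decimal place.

Annual demand D = 1,130 × 12 = 13,560.
The optimal lot size = √(2DS/H) = √(2 × 13,560 × 53.7 / 15.4) ≈ 307.52.
Orders per year = D / Q* = 13,560 / 307.52 ≈ 44.095.

N ≈ 44.1 orders per year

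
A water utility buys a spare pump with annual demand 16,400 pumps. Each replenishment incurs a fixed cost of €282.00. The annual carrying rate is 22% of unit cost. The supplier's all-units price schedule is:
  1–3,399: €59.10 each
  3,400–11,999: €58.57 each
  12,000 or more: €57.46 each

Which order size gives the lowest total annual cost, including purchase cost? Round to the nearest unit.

Q* ≈ 843 pumps

Holding cost per unit per year at price C is H = 0.22·C.
For each price level, check whether its EOQ is feasible; otherwise the best quantity at that price is the breakpoint.
EOQ at €59.10 = 843.4 (feasible in tier 1): TC = 16,400×€59.10 + (16,400/843.4)×282 + (843.4/2)×0.22×€59.10 = €980,206.46.
EOQ at €58.57 = 847.3 < 3400, so use break Q=3400: TC = 16,400×€58.57 + (16,400/3400.0)×282 + (3400.0/2)×0.22×€58.57 = €983,813.42.
EOQ at €57.46 = 855.4 < 12000, so use break Q=12000: TC = 16,400×€57.46 + (16,400/12000.0)×282 + (12000.0/2)×0.22×€57.46 = €1,018,576.60.
Lowest total cost is €980,206.46 at Q = 843.4.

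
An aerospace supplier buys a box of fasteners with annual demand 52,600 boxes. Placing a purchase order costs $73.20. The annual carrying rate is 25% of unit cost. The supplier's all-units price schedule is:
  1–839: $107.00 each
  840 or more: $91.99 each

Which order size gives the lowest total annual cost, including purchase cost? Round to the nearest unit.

Holding cost per unit per year at price C is H = 0.25·C.
Candidates are each tier's EOQ (if it falls in that tier) and each price-break quantity.
EOQ at $107.00 = 536.5 (feasible in tier 1): TC = 52,600×$107.00 + (52,600/536.5)×73.2 + (536.5/2)×0.25×$107.00 = $5,642,552.43.
EOQ at $91.99 = 578.7 < 840, so use break Q=840: TC = 52,600×$91.99 + (52,600/840.0)×73.2 + (840.0/2)×0.25×$91.99 = $4,852,916.66.
Lowest total cost is $4,852,916.66 at Q = 840.0.

Q* ≈ 840 boxes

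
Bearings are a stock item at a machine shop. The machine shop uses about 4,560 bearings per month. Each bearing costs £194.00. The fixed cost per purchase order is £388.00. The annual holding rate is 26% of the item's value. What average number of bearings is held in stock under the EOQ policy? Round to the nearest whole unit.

Annual demand D = 4,560 × 12 = 54,720.
Holding cost H = 0.26 × £194.00 = £50.4400 per unit per year.
The optimal lot size = √(2DS/H) = √(2 × 54,720 × 388 / 50.44) ≈ 917.52.
Average inventory = Q*/2 ≈ 917.52 / 2 = 458.761.

Average inventory ≈ 459 bearings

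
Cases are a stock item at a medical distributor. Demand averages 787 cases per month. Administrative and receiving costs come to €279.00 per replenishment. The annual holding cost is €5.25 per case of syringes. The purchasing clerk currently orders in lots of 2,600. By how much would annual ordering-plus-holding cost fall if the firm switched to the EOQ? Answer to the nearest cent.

Annual demand D = 787 × 12 = 9,444.
EOQ = √(2DS/H) = √(2 × 9,444 × 279 / 5.25) ≈ 1001.88.
Cost at Q* = (D/Q*)S + (Q*/2)H = √(2DSH) ≈ €5,259.87.
Cost at Q = 2,600: (9,444/2,600)×279 + (2,600/2)×5.25 = €1,013.41 + €6,825.00 = €7,838.41.
Excess = €7,838.41 − €5,259.87 = €2,578.55.

Extra cost ≈ €2,578.55 per year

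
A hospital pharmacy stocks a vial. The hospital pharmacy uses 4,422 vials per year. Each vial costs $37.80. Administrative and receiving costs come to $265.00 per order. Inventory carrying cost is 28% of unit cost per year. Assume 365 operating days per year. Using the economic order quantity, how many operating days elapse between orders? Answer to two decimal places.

Holding cost H = 0.28 × $37.80 = $10.5840 per unit per year.
Q* = √(2DS/H) = √(2 × 4,422 × 265 / 10.584) ≈ 470.57.
Cycle time = Q*/D × 365 = 470.57 / 4,422 × 365 ≈ 38.842 days.

T ≈ 38.84 days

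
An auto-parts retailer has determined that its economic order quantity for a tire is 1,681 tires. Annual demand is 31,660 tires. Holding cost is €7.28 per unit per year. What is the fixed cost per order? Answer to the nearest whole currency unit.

Squaring Q* = √(2DS/H) gives Q*² = 2DS/H.
From Q* = √(2DS/H): S = Q*²H / (2D) = 1,681² × 7.28 / (2 × 31,660) = 324.8822.

S ≈ €325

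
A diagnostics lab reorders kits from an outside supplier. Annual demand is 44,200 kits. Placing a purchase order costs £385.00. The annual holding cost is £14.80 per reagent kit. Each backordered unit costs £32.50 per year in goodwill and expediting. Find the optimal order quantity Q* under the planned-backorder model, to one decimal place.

With planned backorders, Q* = √(2DS/H) · √((H+B)/B).
√(2DS/H) = √(2 × 44,200 × 385 / 14.8) = 1516.441.
√((H+B)/B) = √((14.8+32.5)/32.5) = 1.2064.
Q* ≈ 1829.425.

Q* ≈ 1,829.4 kits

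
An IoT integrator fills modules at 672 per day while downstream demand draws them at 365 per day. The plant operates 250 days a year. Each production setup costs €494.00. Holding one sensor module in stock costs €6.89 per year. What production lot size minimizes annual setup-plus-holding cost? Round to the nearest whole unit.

Q* ≈ 5,352 modules

Annual demand D = 365 × 250 = 91,250.
Production build-up factor (1 − d/p) = 1 − 365/672 = 0.4568.
Q* = √(2DS / (H(1 − d/p))) = √(2 × 91,250 × 494 / (6.89 × 0.4568)).
= √(90,155,000 / 3.1477) ≈ 5351.811.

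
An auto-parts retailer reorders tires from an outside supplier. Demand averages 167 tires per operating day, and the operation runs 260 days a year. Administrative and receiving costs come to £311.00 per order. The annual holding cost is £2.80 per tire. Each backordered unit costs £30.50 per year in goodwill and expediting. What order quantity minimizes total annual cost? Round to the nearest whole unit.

Annual demand D = 167 × 260 = 43,420.
With planned backorders, Q* = √(2DS/H) · √((H+B)/B).
√(2DS/H) = √(2 × 43,420 × 311 / 2.8) = 3105.711.
√((H+B)/B) = √((2.8+30.5)/30.5) = 1.0449.
Q* ≈ 3245.139.

Q* ≈ 3,245 tires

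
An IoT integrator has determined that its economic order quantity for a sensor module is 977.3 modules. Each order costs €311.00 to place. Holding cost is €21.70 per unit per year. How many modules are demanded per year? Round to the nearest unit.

D ≈ 33,322 modules per year

Invert the EOQ relation Q*² = 2DS/H.
From Q* = √(2DS/H): D = Q*²H / (2S) = 977.3² × 21.7 / (2 × 311) = 33321.546.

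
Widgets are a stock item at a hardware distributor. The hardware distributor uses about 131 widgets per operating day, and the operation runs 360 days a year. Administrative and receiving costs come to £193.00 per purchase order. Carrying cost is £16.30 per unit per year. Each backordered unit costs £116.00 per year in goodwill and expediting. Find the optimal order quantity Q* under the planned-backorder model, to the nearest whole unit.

Q* ≈ 1,129 widgets

Annual demand D = 131 × 360 = 47,160.
With planned backorders, Q* = √(2DS/H) · √((H+B)/B).
√(2DS/H) = √(2 × 47,160 × 193 / 16.3) = 1056.785.
√((H+B)/B) = √((16.3+116)/116) = 1.0680.
Q* ≈ 1128.594.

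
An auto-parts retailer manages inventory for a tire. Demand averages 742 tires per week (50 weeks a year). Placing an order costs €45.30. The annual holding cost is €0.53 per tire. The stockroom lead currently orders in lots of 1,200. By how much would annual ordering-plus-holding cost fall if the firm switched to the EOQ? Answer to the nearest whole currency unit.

Annual demand D = 742 × 50 = 37,100.
EOQ = √(2DS/H) = √(2 × 37,100 × 45.3 / 0.53) ≈ 2518.33.
Cost at Q* = (D/Q*)S + (Q*/2)H = √(2DSH) ≈ €1,334.72.
Cost at Q = 1,200: (37,100/1,200)×45.3 + (1,200/2)×0.53 = €1,400.52 + €318.00 = €1,718.52.
Excess = €1,718.52 − €1,334.72 = €383.81.

Extra cost ≈ €384 per year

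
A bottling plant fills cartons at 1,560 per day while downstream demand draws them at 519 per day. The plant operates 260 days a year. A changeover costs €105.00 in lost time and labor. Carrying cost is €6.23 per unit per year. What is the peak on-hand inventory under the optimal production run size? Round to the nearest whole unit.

I_max ≈ 1,742 cartons

Annual demand D = 519 × 260 = 134,940.
Production build-up factor (1 − d/p) = 1 − 519/1,560 = 0.6673.
Q* = √(2DS / (H(1 − d/p))) = √(2 × 134,940 × 105 / (6.23 × 0.6673)).
= √(28,337,400 / 4.1573) ≈ 2610.796.
Maximum inventory = Q*(1 − d/p) = 2610.796 × 0.6673 ≈ 1742.204.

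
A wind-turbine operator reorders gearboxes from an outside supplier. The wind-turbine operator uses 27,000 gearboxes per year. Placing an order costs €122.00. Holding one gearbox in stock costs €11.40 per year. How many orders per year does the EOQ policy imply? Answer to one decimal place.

The optimal lot size = √(2DS/H) = √(2 × 27,000 × 122 / 11.4) ≈ 760.19.
Orders per year = D / Q* = 27,000 / 760.19 ≈ 35.517.

N ≈ 35.5 orders per year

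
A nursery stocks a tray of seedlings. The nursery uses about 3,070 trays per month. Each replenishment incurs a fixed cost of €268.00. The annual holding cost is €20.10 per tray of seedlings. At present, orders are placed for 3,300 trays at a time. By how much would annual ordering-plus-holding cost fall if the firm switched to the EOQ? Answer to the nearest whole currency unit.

Extra cost ≈ €16,235 per year

Annual demand D = 3,070 × 12 = 36,840.
EOQ = √(2DS/H) = √(2 × 36,840 × 268 / 20.1) ≈ 991.16.
Cost at Q* = (D/Q*)S + (Q*/2)H = √(2DSH) ≈ €19,922.33.
Cost at Q = 3,300: (36,840/3,300)×268 + (3,300/2)×20.1 = €2,991.85 + €33,165.00 = €36,156.85.
Excess = €36,156.85 − €19,922.33 = €16,234.52.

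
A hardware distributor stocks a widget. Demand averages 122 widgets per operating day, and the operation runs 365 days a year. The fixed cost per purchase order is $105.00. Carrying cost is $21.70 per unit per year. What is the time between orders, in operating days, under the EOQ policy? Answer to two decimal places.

T ≈ 5.38 days

Annual demand D = 122 × 365 = 44,530.
The optimal lot size = √(2DS/H) = √(2 × 44,530 × 105 / 21.7) ≈ 656.46.
Cycle time = Q*/D × 365 = 656.46 / 44,530 × 365 ≈ 5.381 days.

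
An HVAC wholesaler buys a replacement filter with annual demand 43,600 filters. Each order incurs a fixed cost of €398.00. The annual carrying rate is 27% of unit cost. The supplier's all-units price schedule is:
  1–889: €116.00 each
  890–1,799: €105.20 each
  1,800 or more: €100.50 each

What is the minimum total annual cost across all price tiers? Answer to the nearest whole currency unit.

Holding cost per unit per year at price C is H = 0.27·C.
For each price level, check whether its EOQ is feasible; otherwise the best quantity at that price is the breakpoint.
Tier 1 (€116.00): EOQ = 1052.7 exceeds tier's upper bound 889, so this tier is dominated.
EOQ at €105.20 = 1105.4 (feasible in tier 2): TC = 43,600×€105.20 + (43,600/1105.4)×398 + (1105.4/2)×0.27×€105.20 = €4,618,117.10.
EOQ at €100.50 = 1130.9 < 1800, so use break Q=1800: TC = 43,600×€100.50 + (43,600/1800.0)×398 + (1800.0/2)×0.27×€100.50 = €4,415,861.94.
Lowest total cost among the candidates is at Q = 1800.0.

TC* ≈ €4,415,862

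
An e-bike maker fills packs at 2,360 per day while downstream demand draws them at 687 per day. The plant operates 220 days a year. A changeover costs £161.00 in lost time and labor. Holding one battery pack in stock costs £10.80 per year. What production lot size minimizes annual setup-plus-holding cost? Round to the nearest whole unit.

Annual demand D = 687 × 220 = 151,140.
Production build-up factor (1 − d/p) = 1 − 687/2,360 = 0.7089.
Q* = √(2DS / (H(1 − d/p))) = √(2 × 151,140 × 161 / (10.8 × 0.7089)).
= √(48,667,080 / 7.6561) ≈ 2521.238.

Q* ≈ 2,521 packs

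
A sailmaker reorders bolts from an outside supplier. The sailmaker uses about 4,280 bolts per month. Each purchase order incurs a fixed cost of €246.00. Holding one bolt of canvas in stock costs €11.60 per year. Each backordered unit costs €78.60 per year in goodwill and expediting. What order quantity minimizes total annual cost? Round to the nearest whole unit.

Annual demand D = 4,280 × 12 = 51,360.
With planned backorders, Q* = √(2DS/H) · √((H+B)/B).
√(2DS/H) = √(2 × 51,360 × 246 / 11.6) = 1475.931.
√((H+B)/B) = √((11.6+78.6)/78.6) = 1.0713.
Q* ≈ 1581.095.

Q* ≈ 1,581 bolts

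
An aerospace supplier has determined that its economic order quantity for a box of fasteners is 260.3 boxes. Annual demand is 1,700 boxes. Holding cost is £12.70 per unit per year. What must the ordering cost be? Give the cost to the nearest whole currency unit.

S ≈ £253

Invert the EOQ relation Q*² = 2DS/H.
From Q* = √(2DS/H): S = Q*²H / (2D) = 260.3² × 12.7 / (2 × 1,700) = 253.0889.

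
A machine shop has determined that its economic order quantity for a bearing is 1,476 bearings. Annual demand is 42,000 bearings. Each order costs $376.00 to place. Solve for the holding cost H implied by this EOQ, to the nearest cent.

Invert the EOQ relation Q*² = 2DS/H.
From Q* = √(2DS/H): H = 2DS / Q*² = 2 × 42,000 × 376 / 1,476² = 14.4975.

H ≈ $14.50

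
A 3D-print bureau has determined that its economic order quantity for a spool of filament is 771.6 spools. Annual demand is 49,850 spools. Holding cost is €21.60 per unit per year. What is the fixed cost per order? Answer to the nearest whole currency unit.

S ≈ €129

Squaring Q* = √(2DS/H) gives Q*² = 2DS/H.
From Q* = √(2DS/H): S = Q*²H / (2D) = 771.6² × 21.6 / (2 × 49,850) = 128.9861.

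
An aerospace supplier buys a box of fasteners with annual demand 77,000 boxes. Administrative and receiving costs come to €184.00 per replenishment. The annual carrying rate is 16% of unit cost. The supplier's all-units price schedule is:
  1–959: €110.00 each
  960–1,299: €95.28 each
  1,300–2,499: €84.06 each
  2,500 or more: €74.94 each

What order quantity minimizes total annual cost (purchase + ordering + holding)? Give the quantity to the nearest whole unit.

Q* ≈ 2,500 boxes

Holding cost per unit per year at price C is H = 0.16·C.
Evaluate total cost at each tier's feasible EOQ or, if the EOQ is below the tier, at the tier's minimum quantity.
Tier 1 (€110.00): EOQ = 1268.9 exceeds tier's upper bound 959, so this tier is dominated.
Tier 2 (€95.28): EOQ = 1363.4 exceeds tier's upper bound 1299, so this tier is dominated.
EOQ at €84.06 = 1451.5 (feasible in tier 3): TC = 77,000×€84.06 + (77,000/1451.5)×184 + (1451.5/2)×0.16×€84.06 = €6,492,141.98.
EOQ at €74.94 = 1537.3 < 2500, so use break Q=2500: TC = 77,000×€74.94 + (77,000/2500.0)×184 + (2500.0/2)×0.16×€74.94 = €5,791,035.20.
Lowest total cost is €5,791,035.20 at Q = 2500.0.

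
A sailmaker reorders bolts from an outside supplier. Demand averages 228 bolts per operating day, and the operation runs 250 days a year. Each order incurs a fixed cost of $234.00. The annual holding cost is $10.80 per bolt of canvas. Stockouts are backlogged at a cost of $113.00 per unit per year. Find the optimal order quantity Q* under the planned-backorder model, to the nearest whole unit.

Annual demand D = 228 × 250 = 57,000.
With planned backorders, Q* = √(2DS/H) · √((H+B)/B).
√(2DS/H) = √(2 × 57,000 × 234 / 10.8) = 1571.623.
√((H+B)/B) = √((10.8+113)/113) = 1.0467.
Q* ≈ 1645.014.

Q* ≈ 1,645 bolts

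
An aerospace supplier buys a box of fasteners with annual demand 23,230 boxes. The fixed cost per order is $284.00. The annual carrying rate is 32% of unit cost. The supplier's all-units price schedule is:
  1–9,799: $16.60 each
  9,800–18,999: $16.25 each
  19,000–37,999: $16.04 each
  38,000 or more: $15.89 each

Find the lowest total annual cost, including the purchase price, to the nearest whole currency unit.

Holding cost per unit per year at price C is H = 0.32·C.
For each price level, check whether its EOQ is feasible; otherwise the best quantity at that price is the breakpoint.
EOQ at $16.60 = 1576.0 (feasible in tier 1): TC = 23,230×$16.60 + (23,230/1576.0)×284 + (1576.0/2)×0.32×$16.60 = $393,989.97.
EOQ at $16.25 = 1592.9 < 9800, so use break Q=9800: TC = 23,230×$16.25 + (23,230/9800.0)×284 + (9800.0/2)×0.32×$16.25 = $403,640.70.
EOQ at $16.04 = 1603.3 < 19000, so use break Q=19000: TC = 23,230×$16.04 + (23,230/19000.0)×284 + (19000.0/2)×0.32×$16.04 = $421,718.03.
EOQ at $15.89 = 1610.9 < 38000, so use break Q=38000: TC = 23,230×$15.89 + (23,230/38000.0)×284 + (38000.0/2)×0.32×$15.89 = $465,909.51.
Lowest total cost among the candidates is at Q = 1576.0.

TC* ≈ $393,990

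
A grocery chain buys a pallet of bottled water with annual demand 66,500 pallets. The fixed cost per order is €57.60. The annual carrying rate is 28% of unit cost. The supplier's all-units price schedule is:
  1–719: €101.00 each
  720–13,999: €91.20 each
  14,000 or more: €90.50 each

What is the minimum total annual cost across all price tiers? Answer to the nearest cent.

Holding cost per unit per year at price C is H = 0.28·C.
Evaluate total cost at each tier's feasible EOQ or, if the EOQ is below the tier, at the tier's minimum quantity.
EOQ at €101.00 = 520.5 (feasible in tier 1): TC = 66,500×€101.00 + (66,500/520.5)×57.6 + (520.5/2)×0.28×€101.00 = €6,731,218.95.
EOQ at €91.20 = 547.7 < 720, so use break Q=720: TC = 66,500×€91.20 + (66,500/720.0)×57.6 + (720.0/2)×0.28×€91.20 = €6,079,312.96.
EOQ at €90.50 = 549.8 < 14000, so use break Q=14000: TC = 66,500×€90.50 + (66,500/14000.0)×57.6 + (14000.0/2)×0.28×€90.50 = €6,195,903.60.
Lowest total cost among the candidates is at Q = 720.0.

TC* ≈ €6,079,312.96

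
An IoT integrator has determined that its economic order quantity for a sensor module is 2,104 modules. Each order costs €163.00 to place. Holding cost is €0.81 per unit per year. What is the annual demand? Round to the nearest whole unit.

D ≈ 10,999 modules per year

Squaring Q* = √(2DS/H) gives Q*² = 2DS/H.
From Q* = √(2DS/H): D = Q*²H / (2S) = 2,104² × 0.81 / (2 × 163) = 10999.144.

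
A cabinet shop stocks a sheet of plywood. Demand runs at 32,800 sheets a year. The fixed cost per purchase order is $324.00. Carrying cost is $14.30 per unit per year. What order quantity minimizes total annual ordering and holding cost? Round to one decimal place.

Q* ≈ 1,219.1 sheets

EOQ = √(2DS / H) = √(2 × 32,800 × 324 / 14.3).
= √(21,254,400 / 14.3) = √1,486,321.6783 ≈ 1219.148.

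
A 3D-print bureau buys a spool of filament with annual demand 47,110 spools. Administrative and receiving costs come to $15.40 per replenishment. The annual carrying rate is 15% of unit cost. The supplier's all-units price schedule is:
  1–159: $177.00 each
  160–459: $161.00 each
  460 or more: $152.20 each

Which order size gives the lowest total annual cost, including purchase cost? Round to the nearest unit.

Holding cost per unit per year at price C is H = 0.15·C.
Evaluate total cost at each tier's feasible EOQ or, if the EOQ is below the tier, at the tier's minimum quantity.
Tier 1 ($177.00): EOQ = 233.8 exceeds tier's upper bound 159, so this tier is dominated.
EOQ at $161.00 = 245.1 (feasible in tier 2): TC = 47,110×$161.00 + (47,110/245.1)×15.4 + (245.1/2)×0.15×$161.00 = $7,590,629.57.
EOQ at $152.20 = 252.1 < 460, so use break Q=460: TC = 47,110×$152.20 + (47,110/460.0)×15.4 + (460.0/2)×0.15×$152.20 = $7,176,970.06.
Lowest total cost is $7,176,970.06 at Q = 460.0.

Q* ≈ 460 spools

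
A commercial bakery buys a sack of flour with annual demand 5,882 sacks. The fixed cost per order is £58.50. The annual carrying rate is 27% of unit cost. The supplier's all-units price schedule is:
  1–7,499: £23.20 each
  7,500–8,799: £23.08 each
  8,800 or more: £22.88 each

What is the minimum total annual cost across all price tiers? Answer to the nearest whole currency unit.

Holding cost per unit per year at price C is H = 0.27·C.
For each price level, check whether its EOQ is feasible; otherwise the best quantity at that price is the breakpoint.
EOQ at £23.20 = 331.5 (feasible in tier 1): TC = 5,882×£23.20 + (5,882/331.5)×58.5 + (331.5/2)×0.27×£23.20 = £138,538.66.
EOQ at £23.08 = 332.3 < 7500, so use break Q=7500: TC = 5,882×£23.08 + (5,882/7500.0)×58.5 + (7500.0/2)×0.27×£23.08 = £159,170.94.
EOQ at £22.88 = 333.8 < 8800, so use break Q=8800: TC = 5,882×£22.88 + (5,882/8800.0)×58.5 + (8800.0/2)×0.27×£22.88 = £161,800.70.
Lowest total cost among the candidates is at Q = 331.5.

TC* ≈ £138,539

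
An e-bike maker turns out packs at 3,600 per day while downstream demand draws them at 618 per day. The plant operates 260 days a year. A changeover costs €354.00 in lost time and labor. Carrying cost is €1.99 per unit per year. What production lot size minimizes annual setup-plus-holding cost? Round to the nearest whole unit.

Q* ≈ 8,307 packs

Annual demand D = 618 × 260 = 160,680.
Production build-up factor (1 − d/p) = 1 − 618/3,600 = 0.8283.
Q* = √(2DS / (H(1 − d/p))) = √(2 × 160,680 × 354 / (1.99 × 0.8283)).
= √(113,761,440 / 1.6484) ≈ 8307.463.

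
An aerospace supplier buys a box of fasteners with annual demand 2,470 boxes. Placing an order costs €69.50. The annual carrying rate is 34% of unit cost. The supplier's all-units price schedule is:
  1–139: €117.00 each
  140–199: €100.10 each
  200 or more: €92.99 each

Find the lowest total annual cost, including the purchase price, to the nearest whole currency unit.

TC* ≈ €233,705

Holding cost per unit per year at price C is H = 0.34·C.
For each price level, check whether its EOQ is feasible; otherwise the best quantity at that price is the breakpoint.
EOQ at €117.00 = 92.9 (feasible in tier 1): TC = 2,470×€117.00 + (2,470/92.9)×69.5 + (92.9/2)×0.34×€117.00 = €292,685.63.
EOQ at €100.10 = 100.4 < 140, so use break Q=140: TC = 2,470×€100.10 + (2,470/140.0)×69.5 + (140.0/2)×0.34×€100.10 = €250,855.56.
EOQ at €92.99 = 104.2 < 200, so use break Q=200: TC = 2,470×€92.99 + (2,470/200.0)×69.5 + (200.0/2)×0.34×€92.99 = €233,705.29.
Lowest total cost among the candidates is at Q = 200.0.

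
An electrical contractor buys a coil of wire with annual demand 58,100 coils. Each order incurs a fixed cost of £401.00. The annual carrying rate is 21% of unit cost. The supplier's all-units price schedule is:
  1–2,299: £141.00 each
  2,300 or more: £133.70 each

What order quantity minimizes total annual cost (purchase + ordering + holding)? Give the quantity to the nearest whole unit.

Holding cost per unit per year at price C is H = 0.21·C.
Candidates are each tier's EOQ (if it falls in that tier) and each price-break quantity.
EOQ at £141.00 = 1254.5 (feasible in tier 1): TC = 58,100×£141.00 + (58,100/1254.5)×401 + (1254.5/2)×0.21×£141.00 = £8,229,244.49.
EOQ at £133.70 = 1288.2 < 2300, so use break Q=2300: TC = 58,100×£133.70 + (58,100/2300.0)×401 + (2300.0/2)×0.21×£133.70 = £7,810,388.16.
Lowest total cost is £7,810,388.16 at Q = 2300.0.

Q* ≈ 2,300 coils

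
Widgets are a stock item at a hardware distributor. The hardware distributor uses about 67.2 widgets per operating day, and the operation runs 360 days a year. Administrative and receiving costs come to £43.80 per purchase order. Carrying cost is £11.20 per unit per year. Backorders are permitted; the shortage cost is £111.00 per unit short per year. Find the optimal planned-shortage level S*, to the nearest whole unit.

Annual demand D = 67.2 × 360 = 24,192.
With planned backorders, Q* = √(2DS/H) · √((H+B)/B).
√(2DS/H) = √(2 × 24,192 × 43.8 / 11.2) = 434.990.
√((H+B)/B) = √((11.2+111)/111) = 1.0492.
Q* ≈ 456.408.
S* = Q* · H/(H+B) = 456.408 × 11.2/122.2 ≈ 41.831.

S* ≈ 42 widgets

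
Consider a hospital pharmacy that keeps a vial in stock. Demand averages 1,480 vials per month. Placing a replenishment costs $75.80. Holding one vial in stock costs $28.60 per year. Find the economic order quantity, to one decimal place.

Q* ≈ 306.8 vials

Annual demand D = 1,480 × 12 = 17,760.
EOQ = √(2DS / H) = √(2 × 17,760 × 75.8 / 28.6).
= √(2,692,416 / 28.6) = √94,140.4196 ≈ 306.823.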